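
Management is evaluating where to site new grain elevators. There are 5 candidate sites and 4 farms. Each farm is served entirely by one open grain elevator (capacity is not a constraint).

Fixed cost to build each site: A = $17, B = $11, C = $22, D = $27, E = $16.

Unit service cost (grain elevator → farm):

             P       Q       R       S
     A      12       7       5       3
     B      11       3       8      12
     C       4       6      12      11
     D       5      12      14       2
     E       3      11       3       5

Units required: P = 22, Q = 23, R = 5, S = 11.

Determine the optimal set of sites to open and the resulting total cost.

Open B, D and E; minimum total cost 226.

For any fixed open set, each farm goes to its cheapest open site; total = fixed + service.
{B, D, E}: P→E 3·22=66, Q→B 3·23=69, R→E 3·5=15, S→D 2·11=22. Service 172; fixed 54; total 226.
{A, B, E}: P→E 3·22=66, Q→B 3·23=69, R→E 3·5=15, S→A 3·11=33. Service 183; fixed 44; total 227.
{B, E}: service 205 + fixed 27 = 232
{A, B, C, D, E}: service 172 + fixed 93 = 265
No other subset beats 226.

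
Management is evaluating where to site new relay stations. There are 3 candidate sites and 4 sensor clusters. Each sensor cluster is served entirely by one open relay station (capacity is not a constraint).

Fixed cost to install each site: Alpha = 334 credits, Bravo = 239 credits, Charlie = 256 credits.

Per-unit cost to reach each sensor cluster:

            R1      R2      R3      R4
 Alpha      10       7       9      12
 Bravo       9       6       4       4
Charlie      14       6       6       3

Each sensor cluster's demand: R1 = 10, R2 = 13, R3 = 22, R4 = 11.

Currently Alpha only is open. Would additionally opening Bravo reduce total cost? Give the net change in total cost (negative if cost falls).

No — net change +18 (cost rises by 18).

Current service cost with {Alpha}: 521.
Adding Bravo: each sensor cluster re-picks its cheapest; new service cost 300, saving 221.
Extra fixed cost: 239. Net change = 239 − 221 = 18.
(Totals: 855 → 873.)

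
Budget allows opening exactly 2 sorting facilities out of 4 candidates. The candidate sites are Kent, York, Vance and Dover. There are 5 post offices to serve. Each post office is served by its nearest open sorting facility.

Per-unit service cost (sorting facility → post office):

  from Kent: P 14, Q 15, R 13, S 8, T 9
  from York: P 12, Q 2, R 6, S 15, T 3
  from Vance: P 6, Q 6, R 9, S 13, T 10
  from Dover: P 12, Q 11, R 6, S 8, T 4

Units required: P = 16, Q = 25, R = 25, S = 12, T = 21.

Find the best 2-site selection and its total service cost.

With exactly 2 open, each post office uses its cheapest among the chosen.
{York, Vance}: P→Vance 6·16=96, Q→York 2·25=50, R→York 6·25=150, S→Vance 13·12=156, T→York 3·21=63. Service cost 515.
{Kent, York}: service cost 551
{York, Dover}: service cost 551
Among all 6 size-2 choices, {York, Vance} is lowest.

Choose York and Vance; total service cost 515.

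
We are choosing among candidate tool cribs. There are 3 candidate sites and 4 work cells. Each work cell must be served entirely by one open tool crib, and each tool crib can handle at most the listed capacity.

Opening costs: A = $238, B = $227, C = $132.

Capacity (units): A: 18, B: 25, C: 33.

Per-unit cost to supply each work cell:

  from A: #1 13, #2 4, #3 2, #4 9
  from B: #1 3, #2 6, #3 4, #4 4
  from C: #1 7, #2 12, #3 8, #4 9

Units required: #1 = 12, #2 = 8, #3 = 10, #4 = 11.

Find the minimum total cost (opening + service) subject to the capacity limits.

Minimum total cost: 597

Open {A, B}: #1→B 3·12=36, #2→A 4·8=32, #3→A 2·10=20, #4→B 4·11=44.
Loads: A carries 18/18, B carries 23/25. Service 132; fixed 465; total 597.
Next best feasible plan costs 605.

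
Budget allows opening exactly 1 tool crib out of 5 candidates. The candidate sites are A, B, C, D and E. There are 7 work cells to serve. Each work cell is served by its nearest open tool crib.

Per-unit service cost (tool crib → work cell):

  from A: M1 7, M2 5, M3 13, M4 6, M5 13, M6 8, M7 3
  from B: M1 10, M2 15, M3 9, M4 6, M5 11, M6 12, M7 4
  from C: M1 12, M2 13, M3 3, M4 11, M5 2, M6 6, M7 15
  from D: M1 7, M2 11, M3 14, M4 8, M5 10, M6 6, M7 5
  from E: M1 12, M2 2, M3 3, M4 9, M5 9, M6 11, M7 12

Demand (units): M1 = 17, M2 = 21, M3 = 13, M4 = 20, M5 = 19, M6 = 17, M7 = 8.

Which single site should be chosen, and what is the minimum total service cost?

With exactly 1 open, each work cell uses its cheapest among the chosen.
{E}: M1→E 12·17=204, M2→E 2·21=42, M3→E 3·13=39, M4→E 9·20=180, M5→E 9·19=171, M6→E 11·17=187, M7→E 12·8=96. Service cost 919.
{A}: service cost 920
{C}: service cost 996
Among all 5 size-1 choices, {E} is lowest.

Choose E only; total service cost 919.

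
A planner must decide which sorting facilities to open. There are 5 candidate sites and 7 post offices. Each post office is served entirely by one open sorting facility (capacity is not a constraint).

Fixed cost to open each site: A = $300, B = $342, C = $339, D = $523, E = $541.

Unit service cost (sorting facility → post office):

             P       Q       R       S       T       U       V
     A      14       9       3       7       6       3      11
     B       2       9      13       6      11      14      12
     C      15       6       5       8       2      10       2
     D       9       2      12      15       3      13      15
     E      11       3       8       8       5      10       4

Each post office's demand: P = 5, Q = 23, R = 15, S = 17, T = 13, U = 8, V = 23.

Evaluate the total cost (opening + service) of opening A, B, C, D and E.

Each post office is assigned to its cheapest site among the open ones.
{A, B, C, D, E}: P→B 2·5=10, Q→D 2·23=46, R→A 3·15=45, S→B 6·17=102, T→C 2·13=26, U→A 3·8=24, V→C 2·23=46. Service 299; fixed 2045; total 2344.

Total cost: 2344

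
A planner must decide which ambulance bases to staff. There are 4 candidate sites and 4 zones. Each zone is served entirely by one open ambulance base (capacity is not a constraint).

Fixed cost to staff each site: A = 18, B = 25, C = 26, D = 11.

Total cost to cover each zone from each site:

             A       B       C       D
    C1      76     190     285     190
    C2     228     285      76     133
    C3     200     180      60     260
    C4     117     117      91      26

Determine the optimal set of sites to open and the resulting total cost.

Open A, C and D; minimum total cost 293.

For any fixed open set, each zone goes to its cheapest open site; total = fixed + service.
{A, C, D}: C1→A 76, C2→C 76, C3→C 60, C4→D 26. Service 238; fixed 55; total 293.
{A, B, C, D}: C1→A 76, C2→C 76, C3→C 60, C4→D 26. Service 238; fixed 80; total 318.
{A, C}: service 303 + fixed 44 = 347
{D}: service 609 + fixed 11 = 620
(All 15 nonempty subsets were checked; A, C and D is lowest.)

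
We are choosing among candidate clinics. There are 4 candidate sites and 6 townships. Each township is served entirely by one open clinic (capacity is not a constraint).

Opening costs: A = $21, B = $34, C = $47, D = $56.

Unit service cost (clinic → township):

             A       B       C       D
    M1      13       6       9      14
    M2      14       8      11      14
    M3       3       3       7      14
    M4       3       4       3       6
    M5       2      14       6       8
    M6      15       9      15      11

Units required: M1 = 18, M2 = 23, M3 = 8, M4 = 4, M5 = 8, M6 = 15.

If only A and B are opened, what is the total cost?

Total cost: 534

Each township is assigned to its cheapest site among the open ones.
{A, B}: M1→B 6·18=108, M2→B 8·23=184, M3→A 3·8=24, M4→A 3·4=12, M5→A 2·8=16, M6→B 9·15=135. Service 479; fixed 55; total 534.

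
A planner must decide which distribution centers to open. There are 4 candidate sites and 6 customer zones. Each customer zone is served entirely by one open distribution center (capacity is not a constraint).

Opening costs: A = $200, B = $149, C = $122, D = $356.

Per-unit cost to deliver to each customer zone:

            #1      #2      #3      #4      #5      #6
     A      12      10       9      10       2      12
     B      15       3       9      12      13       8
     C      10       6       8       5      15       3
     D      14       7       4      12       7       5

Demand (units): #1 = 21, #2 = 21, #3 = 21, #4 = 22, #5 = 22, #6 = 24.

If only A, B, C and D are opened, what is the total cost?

Total cost: 1410

Each customer zone is assigned to its cheapest site among the open ones.
{A, B, C, D}: #1→C 10·21=210, #2→B 3·21=63, #3→D 4·21=84, #4→C 5·22=110, #5→A 2·22=44, #6→C 3·24=72. Service 583; fixed 827; total 1410.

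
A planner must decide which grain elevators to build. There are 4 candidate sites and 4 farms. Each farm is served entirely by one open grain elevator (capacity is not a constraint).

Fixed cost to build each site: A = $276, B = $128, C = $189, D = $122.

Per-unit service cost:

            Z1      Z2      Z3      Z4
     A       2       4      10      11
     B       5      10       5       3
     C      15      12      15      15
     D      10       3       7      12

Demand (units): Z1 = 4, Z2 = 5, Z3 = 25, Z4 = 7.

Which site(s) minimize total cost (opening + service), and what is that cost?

Open B only; minimum total cost 344.

For any fixed open set, each farm goes to its cheapest open site; total = fixed + service.
{B}: Z1→B 5·4=20, Z2→B 10·5=50, Z3→B 5·25=125, Z4→B 3·7=21. Service 216; fixed 128; total 344.
{B, D}: service 181 + fixed 250 = 431
{D}: service 314 + fixed 122 = 436
{A, B, C, D}: Z1→A 2·4=8, Z2→D 3·5=15, Z3→B 5·25=125, Z4→B 3·7=21. Service 169; fixed 715; total 884.
No other subset beats 344.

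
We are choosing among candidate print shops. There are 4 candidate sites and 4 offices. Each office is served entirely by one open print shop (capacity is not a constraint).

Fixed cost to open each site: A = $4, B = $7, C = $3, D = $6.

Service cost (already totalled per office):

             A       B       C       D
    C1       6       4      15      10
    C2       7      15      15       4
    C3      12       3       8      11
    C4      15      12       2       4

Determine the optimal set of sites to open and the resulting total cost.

For any fixed open set, each office goes to its cheapest open site; total = fixed + service.
{B, D}: C1→B 4, C2→D 4, C3→B 3, C4→D 4. Service 15; fixed 13; total 28.
{B, C, D}: service 13 + fixed 16 = 29
{A, B, C}: C1→B 4, C2→A 7, C3→B 3, C4→C 2. Service 16; fixed 14; total 30.
{A, B, C, D}: service 13 + fixed 20 = 33
No other subset beats 28.

Open B and D; minimum total cost 28.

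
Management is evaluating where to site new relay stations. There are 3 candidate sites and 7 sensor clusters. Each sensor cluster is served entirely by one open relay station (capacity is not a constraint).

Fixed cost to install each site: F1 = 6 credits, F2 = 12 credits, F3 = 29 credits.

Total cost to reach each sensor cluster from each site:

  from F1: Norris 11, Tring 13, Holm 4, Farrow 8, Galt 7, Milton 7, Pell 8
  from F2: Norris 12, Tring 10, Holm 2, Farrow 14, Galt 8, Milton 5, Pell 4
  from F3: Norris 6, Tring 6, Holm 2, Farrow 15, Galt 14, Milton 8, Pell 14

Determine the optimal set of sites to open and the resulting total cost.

Open F1 only; minimum total cost 64.

For any fixed open set, each sensor cluster goes to its cheapest open site; total = fixed + service.
{F1}: Norris→F1 11, Tring→F1 13, Holm→F1 4, Farrow→F1 8, Galt→F1 7, Milton→F1 7, Pell→F1 8. Service 58; fixed 6; total 64.
{F1, F2}: service 47 + fixed 18 = 65
{F2}: service 55 + fixed 12 = 67
{F1, F2, F3}: service 38 + fixed 47 = 85
(All 7 nonempty subsets were checked; F1 only is lowest.)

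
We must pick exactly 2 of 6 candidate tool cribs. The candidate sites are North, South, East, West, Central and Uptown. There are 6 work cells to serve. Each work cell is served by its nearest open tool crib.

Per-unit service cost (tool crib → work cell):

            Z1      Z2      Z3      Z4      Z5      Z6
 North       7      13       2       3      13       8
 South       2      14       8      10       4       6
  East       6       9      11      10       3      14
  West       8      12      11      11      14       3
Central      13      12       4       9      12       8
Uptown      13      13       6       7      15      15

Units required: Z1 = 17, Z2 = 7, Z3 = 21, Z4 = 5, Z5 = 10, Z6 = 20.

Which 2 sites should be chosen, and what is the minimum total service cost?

With exactly 2 open, each work cell uses its cheapest among the chosen.
{North, South}: Z1→South 2·17=34, Z2→North 13·7=91, Z3→North 2·21=42, Z4→North 3·5=15, Z5→South 4·10=40, Z6→South 6·20=120. Service cost 342.
{South, Central}: service cost 407
{North, East}: service cost 412
Among all 15 size-2 choices, {North, South} is lowest.

Choose North and South; total service cost 342.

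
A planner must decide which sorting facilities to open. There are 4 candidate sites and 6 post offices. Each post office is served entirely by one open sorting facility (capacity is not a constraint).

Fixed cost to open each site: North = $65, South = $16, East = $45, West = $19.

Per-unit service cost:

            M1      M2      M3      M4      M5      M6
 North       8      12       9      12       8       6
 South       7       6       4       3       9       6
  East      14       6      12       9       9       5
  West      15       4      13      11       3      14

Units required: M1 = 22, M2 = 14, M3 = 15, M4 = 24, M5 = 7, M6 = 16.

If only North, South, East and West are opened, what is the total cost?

Each post office is assigned to its cheapest site among the open ones.
{North, South, East, West}: M1→South 7·22=154, M2→West 4·14=56, M3→South 4·15=60, M4→South 3·24=72, M5→West 3·7=21, M6→East 5·16=80. Service 443; fixed 145; total 588.

Total cost: 588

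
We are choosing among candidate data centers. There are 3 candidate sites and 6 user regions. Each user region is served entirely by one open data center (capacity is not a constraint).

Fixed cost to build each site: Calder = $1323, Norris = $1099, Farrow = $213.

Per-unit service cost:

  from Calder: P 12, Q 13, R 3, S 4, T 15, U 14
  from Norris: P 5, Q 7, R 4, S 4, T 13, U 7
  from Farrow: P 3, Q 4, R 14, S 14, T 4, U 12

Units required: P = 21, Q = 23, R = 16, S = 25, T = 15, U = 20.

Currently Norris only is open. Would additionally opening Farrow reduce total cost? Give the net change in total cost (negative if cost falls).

Current service cost with {Norris}: 765.
Adding Farrow: each user region re-picks its cheapest; new service cost 519, saving 246.
Extra fixed cost: 213. Net change = 213 − 246 = -33.
(Totals: 1864 → 1831.)

Yes — net change −33 (cost falls by 33).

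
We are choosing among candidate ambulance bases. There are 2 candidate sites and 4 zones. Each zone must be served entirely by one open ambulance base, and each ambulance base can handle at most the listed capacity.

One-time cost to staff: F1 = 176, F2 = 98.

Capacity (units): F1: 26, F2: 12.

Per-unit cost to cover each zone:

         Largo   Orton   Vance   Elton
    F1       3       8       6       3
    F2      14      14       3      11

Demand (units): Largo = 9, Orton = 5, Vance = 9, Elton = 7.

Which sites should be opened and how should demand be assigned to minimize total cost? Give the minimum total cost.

Open {F1, F2}: Largo→F1 3·9=27, Orton→F1 8·5=40, Vance→F2 3·9=27, Elton→F1 3·7=21.
Loads: F1 carries 21/26, F2 carries 9/12. Service 115; fixed 274; total 389.
Next best feasible plan costs 446.

Minimum total cost: 389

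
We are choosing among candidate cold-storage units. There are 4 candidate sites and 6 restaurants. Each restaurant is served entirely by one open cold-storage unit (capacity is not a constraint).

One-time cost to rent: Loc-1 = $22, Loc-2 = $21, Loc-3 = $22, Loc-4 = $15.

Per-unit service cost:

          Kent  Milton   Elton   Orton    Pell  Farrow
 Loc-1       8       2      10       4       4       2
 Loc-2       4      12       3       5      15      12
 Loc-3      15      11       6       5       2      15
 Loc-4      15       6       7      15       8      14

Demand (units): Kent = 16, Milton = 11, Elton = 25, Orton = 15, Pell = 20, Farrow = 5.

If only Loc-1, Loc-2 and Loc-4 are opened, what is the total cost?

Total cost: 369

Each restaurant is assigned to its cheapest site among the open ones.
{Loc-1, Loc-2, Loc-4}: Kent→Loc-2 4·16=64, Milton→Loc-1 2·11=22, Elton→Loc-2 3·25=75, Orton→Loc-1 4·15=60, Pell→Loc-1 4·20=80, Farrow→Loc-1 2·5=10. Service 311; fixed 58; total 369.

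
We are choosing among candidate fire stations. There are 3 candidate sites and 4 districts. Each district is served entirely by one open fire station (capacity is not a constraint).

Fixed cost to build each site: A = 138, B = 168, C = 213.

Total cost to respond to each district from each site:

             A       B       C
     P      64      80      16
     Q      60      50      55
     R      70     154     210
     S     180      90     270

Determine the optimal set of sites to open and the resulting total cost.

For any fixed open set, each district goes to its cheapest open site; total = fixed + service.
{A}: P→A 64, Q→A 60, R→A 70, S→A 180. Service 374; fixed 138; total 512.
{B}: service 374 + fixed 168 = 542
{A, B}: P→A 64, Q→B 50, R→A 70, S→B 90. Service 274; fixed 306; total 580.
{A, B, C}: service 226 + fixed 519 = 745
No other subset beats 512.

Open A only; minimum total cost 512.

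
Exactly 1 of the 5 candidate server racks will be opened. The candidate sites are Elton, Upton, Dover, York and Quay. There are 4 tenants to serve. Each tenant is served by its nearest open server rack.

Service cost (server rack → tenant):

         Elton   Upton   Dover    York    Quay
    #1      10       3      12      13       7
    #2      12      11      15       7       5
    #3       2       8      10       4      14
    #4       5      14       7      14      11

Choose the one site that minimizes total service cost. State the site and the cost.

Choose Elton only; total service cost 29.

With exactly 1 open, each tenant uses its cheapest among the chosen.
{Elton}: #1→Elton 10, #2→Elton 12, #3→Elton 2, #4→Elton 5. Service cost 29.
{Upton}: service cost 36
{Quay}: service cost 37
Among all 5 size-1 choices, {Elton} is lowest.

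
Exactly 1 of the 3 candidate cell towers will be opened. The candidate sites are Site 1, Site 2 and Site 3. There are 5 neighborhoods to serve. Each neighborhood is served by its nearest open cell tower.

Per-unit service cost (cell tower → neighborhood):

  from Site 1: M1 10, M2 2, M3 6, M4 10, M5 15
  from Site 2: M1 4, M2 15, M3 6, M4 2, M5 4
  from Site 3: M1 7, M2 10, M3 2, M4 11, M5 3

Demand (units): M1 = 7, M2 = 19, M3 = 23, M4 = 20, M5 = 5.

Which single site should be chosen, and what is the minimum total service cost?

Choose Site 2 only; total service cost 511.

With exactly 1 open, each neighborhood uses its cheapest among the chosen.
{Site 2}: M1→Site 2 4·7=28, M2→Site 2 15·19=285, M3→Site 2 6·23=138, M4→Site 2 2·20=40, M5→Site 2 4·5=20. Service cost 511.
{Site 3}: service cost 520
{Site 1}: service cost 521
Among all 3 size-1 choices, {Site 2} is lowest.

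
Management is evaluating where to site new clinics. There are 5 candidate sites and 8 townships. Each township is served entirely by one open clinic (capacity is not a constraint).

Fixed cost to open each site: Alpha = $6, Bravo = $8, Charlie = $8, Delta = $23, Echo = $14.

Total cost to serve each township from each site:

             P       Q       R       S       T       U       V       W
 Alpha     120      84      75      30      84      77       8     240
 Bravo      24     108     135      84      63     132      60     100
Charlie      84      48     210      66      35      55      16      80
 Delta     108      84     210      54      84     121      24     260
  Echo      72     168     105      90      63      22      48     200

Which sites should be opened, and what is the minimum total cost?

Open Alpha, Bravo, Charlie and Echo; minimum total cost 358.

For any fixed open set, each township goes to its cheapest open site; total = fixed + service.
{Alpha, Bravo, Charlie, Echo}: P→Bravo 24, Q→Charlie 48, R→Alpha 75, S→Alpha 30, T→Charlie 35, U→Echo 22, V→Alpha 8, W→Charlie 80. Service 322; fixed 36; total 358.
{Alpha, Bravo, Charlie}: service 355 + fixed 22 = 377
{Alpha, Bravo, Charlie, Delta, Echo}: P→Bravo 24, Q→Charlie 48, R→Alpha 75, S→Alpha 30, T→Charlie 35, U→Echo 22, V→Alpha 8, W→Charlie 80. Service 322; fixed 59; total 381.
{Alpha}: service 718 + fixed 6 = 724
No other subset beats 358.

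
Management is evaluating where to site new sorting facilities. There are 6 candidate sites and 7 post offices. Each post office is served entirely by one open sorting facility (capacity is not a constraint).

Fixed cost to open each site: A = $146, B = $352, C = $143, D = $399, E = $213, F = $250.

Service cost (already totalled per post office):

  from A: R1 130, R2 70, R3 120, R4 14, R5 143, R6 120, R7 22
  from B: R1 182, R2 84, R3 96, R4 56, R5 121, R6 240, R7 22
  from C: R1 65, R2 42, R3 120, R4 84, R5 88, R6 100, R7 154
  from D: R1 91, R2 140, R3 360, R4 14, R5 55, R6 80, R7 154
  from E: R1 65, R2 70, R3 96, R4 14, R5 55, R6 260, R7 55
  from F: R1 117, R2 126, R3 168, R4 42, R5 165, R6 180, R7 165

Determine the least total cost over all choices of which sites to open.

Minimum total cost: 740

For any fixed open set, each post office goes to its cheapest open site; total = fixed + service.
{A, C}: R1→C 65, R2→C 42, R3→A 120, R4→A 14, R5→C 88, R6→C 100, R7→A 22. Service 451; fixed 289; total 740.
{A}: R1→A 130, R2→A 70, R3→A 120, R4→A 14, R5→A 143, R6→A 120, R7→A 22. Service 619; fixed 146; total 765.
{C, E}: R1→C 65, R2→C 42, R3→E 96, R4→E 14, R5→E 55, R6→C 100, R7→E 55. Service 427; fixed 356; total 783.
{A, B, C, D, E, F}: service 374 + fixed 1503 = 1877
No other subset beats 740.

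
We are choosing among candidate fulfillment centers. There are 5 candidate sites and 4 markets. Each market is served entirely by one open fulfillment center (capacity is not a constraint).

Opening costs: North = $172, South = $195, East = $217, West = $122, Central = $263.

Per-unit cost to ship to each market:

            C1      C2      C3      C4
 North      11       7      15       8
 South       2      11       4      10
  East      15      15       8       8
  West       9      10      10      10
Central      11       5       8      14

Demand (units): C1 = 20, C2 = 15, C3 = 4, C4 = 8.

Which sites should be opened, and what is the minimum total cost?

For any fixed open set, each market goes to its cheapest open site; total = fixed + service.
{South}: C1→South 2·20=40, C2→South 11·15=165, C3→South 4·4=16, C4→South 10·8=80. Service 301; fixed 195; total 496.
{West}: C1→West 9·20=180, C2→West 10·15=150, C3→West 10·4=40, C4→West 10·8=80. Service 450; fixed 122; total 572.
{North, South}: service 225 + fixed 367 = 592
{North, South, East, West, Central}: service 195 + fixed 969 = 1164
No other subset beats 496.

Open South only; minimum total cost 496.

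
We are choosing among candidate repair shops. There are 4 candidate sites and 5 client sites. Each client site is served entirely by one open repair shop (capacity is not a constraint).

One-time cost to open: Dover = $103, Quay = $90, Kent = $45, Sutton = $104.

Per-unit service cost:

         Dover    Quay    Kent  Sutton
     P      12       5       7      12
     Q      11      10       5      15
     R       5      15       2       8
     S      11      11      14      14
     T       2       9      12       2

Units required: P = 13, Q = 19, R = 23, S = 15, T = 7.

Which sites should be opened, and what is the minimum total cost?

For any fixed open set, each client site goes to its cheapest open site; total = fixed + service.
{Dover, Kent}: P→Kent 7·13=91, Q→Kent 5·19=95, R→Kent 2·23=46, S→Dover 11·15=165, T→Dover 2·7=14. Service 411; fixed 148; total 559.
{Quay, Kent}: P→Quay 5·13=65, Q→Kent 5·19=95, R→Kent 2·23=46, S→Quay 11·15=165, T→Quay 9·7=63. Service 434; fixed 135; total 569.
{Kent}: service 526 + fixed 45 = 571
{Dover, Quay, Kent, Sutton}: P→Quay 5·13=65, Q→Kent 5·19=95, R→Kent 2·23=46, S→Dover 11·15=165, T→Dover 2·7=14. Service 385; fixed 342; total 727.
No other subset beats 559.

Open Dover and Kent; minimum total cost 559.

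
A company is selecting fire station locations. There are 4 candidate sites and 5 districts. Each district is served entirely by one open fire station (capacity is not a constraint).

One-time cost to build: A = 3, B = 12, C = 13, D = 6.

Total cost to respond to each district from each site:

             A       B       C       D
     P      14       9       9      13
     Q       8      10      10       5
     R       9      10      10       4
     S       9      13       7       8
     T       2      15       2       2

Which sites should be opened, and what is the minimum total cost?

For any fixed open set, each district goes to its cheapest open site; total = fixed + service.
{D}: P→D 13, Q→D 5, R→D 4, S→D 8, T→D 2. Service 32; fixed 6; total 38.
{A, D}: P→D 13, Q→D 5, R→D 4, S→D 8, T→A 2. Service 32; fixed 9; total 41.
{A}: P→A 14, Q→A 8, R→A 9, S→A 9, T→A 2. Service 42; fixed 3; total 45.
{A, B, C, D}: service 27 + fixed 34 = 61
(All 15 nonempty subsets were checked; D only is lowest.)

Open D only; minimum total cost 38.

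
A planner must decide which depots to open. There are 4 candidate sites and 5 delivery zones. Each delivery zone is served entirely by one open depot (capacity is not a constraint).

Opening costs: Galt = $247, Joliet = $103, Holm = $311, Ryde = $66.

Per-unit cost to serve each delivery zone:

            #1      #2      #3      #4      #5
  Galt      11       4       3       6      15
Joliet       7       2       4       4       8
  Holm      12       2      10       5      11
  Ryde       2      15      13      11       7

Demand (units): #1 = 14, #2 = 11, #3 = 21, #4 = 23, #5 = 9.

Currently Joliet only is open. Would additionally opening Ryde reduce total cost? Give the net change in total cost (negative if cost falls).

Yes — net change −13 (cost falls by 13).

Current service cost with {Joliet}: 368.
Adding Ryde: each delivery zone re-picks its cheapest; new service cost 289, saving 79.
Extra fixed cost: 66. Net change = 66 − 79 = -13.
(Totals: 471 → 458.)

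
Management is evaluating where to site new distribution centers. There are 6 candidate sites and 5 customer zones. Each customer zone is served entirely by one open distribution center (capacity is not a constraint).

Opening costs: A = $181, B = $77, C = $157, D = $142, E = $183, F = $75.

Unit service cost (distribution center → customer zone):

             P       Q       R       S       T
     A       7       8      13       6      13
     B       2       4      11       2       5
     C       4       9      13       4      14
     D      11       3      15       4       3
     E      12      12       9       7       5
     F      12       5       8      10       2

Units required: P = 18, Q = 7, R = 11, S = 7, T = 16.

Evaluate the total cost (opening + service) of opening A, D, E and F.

Each customer zone is assigned to its cheapest site among the open ones.
{A, D, E, F}: P→A 7·18=126, Q→D 3·7=21, R→F 8·11=88, S→D 4·7=28, T→F 2·16=32. Service 295; fixed 581; total 876.

Total cost: 876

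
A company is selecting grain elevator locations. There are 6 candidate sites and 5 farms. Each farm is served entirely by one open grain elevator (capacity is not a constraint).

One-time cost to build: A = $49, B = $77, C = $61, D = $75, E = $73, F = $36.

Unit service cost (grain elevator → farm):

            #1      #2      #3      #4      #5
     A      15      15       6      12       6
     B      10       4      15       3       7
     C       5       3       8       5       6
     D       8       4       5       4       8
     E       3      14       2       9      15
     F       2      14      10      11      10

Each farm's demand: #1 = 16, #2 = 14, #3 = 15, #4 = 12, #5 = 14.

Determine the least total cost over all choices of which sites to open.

For any fixed open set, each farm goes to its cheapest open site; total = fixed + service.
{C, E}: #1→E 3·16=48, #2→C 3·14=42, #3→E 2·15=30, #4→C 5·12=60, #5→C 6·14=84. Service 264; fixed 134; total 398.
{B, E}: #1→E 3·16=48, #2→B 4·14=56, #3→E 2·15=30, #4→B 3·12=36, #5→B 7·14=98. Service 268; fixed 150; total 418.
{C, E, F}: #1→F 2·16=32, #2→C 3·14=42, #3→E 2·15=30, #4→C 5·12=60, #5→C 6·14=84. Service 248; fixed 170; total 418.
{A, B, C, D, E, F}: #1→F 2·16=32, #2→C 3·14=42, #3→E 2·15=30, #4→B 3·12=36, #5→A 6·14=84. Service 224; fixed 371; total 595.
No other subset beats 398.

Minimum total cost: 398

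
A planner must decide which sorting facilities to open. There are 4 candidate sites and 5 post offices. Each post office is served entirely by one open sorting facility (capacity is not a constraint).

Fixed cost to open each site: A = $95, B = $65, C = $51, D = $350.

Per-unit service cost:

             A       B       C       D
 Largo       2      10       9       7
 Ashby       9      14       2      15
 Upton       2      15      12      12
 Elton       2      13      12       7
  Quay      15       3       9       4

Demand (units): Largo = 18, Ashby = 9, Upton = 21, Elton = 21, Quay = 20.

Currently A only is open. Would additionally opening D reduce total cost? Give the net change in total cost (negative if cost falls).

Current service cost with {A}: 501.
Adding D: each post office re-picks its cheapest; new service cost 281, saving 220.
Extra fixed cost: 350. Net change = 350 − 220 = 130.
(Totals: 596 → 726.)

No — net change +130 (cost rises by 130).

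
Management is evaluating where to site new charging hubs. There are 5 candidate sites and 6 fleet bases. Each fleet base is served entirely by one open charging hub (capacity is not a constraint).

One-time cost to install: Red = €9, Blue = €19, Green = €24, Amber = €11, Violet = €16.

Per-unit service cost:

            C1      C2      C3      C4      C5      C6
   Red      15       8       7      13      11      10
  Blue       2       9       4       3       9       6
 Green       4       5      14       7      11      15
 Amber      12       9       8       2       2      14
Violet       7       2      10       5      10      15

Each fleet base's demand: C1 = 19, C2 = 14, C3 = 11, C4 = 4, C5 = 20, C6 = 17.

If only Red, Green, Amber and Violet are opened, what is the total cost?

Each fleet base is assigned to its cheapest site among the open ones.
{Red, Green, Amber, Violet}: C1→Green 4·19=76, C2→Violet 2·14=28, C3→Red 7·11=77, C4→Amber 2·4=8, C5→Amber 2·20=40, C6→Red 10·17=170. Service 399; fixed 60; total 459.

Total cost: 459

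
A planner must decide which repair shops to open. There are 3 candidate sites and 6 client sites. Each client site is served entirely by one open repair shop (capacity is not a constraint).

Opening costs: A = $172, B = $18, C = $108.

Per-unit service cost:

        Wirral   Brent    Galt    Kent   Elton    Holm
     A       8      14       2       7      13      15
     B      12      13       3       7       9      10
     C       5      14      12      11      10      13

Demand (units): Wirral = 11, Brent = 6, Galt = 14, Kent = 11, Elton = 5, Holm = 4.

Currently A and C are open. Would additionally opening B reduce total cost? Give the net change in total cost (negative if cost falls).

Current service cost with {A, C}: 346.
Adding B: each client site re-picks its cheapest; new service cost 323, saving 23.
Extra fixed cost: 18. Net change = 18 − 23 = -5.
(Totals: 626 → 621.)

Yes — net change −5 (cost falls by 5).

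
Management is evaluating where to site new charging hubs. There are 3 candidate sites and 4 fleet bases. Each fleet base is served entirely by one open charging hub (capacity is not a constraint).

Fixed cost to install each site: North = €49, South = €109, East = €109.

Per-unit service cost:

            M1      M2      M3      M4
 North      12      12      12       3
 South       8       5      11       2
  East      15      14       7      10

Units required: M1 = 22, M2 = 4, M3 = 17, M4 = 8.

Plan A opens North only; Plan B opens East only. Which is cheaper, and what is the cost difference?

Plan A is cheaper by 105.

Plan A: {North}: M1→North 12·22=264, M2→North 12·4=48, M3→North 12·17=204, M4→North 3·8=24. Service 540; fixed 49; total 589.
Plan B: {East}: M1→East 15·22=330, M2→East 14·4=56, M3→East 7·17=119, M4→East 10·8=80. Service 585; fixed 109; total 694.
Difference: |589 − 694| = 105.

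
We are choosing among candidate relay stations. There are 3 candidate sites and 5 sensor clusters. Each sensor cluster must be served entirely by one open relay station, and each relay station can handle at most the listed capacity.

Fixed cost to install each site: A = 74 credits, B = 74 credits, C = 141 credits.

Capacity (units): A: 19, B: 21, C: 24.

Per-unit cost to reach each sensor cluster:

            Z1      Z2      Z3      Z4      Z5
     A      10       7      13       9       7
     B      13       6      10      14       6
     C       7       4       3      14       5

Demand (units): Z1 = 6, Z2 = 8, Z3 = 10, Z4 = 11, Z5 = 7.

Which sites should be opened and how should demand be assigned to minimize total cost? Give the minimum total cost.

Minimum total cost: 467

Open {A, C}: Z1→C 7·6=42, Z2→C 4·8=32, Z3→C 3·10=30, Z4→A 9·11=99, Z5→A 7·7=49.
Loads: A carries 18/19, C carries 24/24. Service 252; fixed 215; total 467.
Next best feasible plan costs 477.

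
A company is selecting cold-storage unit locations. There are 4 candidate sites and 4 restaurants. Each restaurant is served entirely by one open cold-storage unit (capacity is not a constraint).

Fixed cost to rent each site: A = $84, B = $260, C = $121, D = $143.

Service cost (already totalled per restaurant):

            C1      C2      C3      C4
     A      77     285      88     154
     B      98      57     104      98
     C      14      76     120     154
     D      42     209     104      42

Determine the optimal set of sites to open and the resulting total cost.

For any fixed open set, each restaurant goes to its cheapest open site; total = fixed + service.
{C}: C1→C 14, C2→C 76, C3→C 120, C4→C 154. Service 364; fixed 121; total 485.
{C, D}: service 236 + fixed 264 = 500
{A, C}: service 332 + fixed 205 = 537
{A, B, C, D}: service 201 + fixed 608 = 809
No other subset beats 485.

Open C only; minimum total cost 485.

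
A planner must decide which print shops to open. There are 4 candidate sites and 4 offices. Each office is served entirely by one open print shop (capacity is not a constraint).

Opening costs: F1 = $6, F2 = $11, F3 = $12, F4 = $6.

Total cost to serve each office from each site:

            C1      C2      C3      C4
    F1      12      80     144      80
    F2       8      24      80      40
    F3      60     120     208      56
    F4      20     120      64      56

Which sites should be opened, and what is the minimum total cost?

Open F2 and F4; minimum total cost 153.

For any fixed open set, each office goes to its cheapest open site; total = fixed + service.
{F2, F4}: C1→F2 8, C2→F2 24, C3→F4 64, C4→F2 40. Service 136; fixed 17; total 153.
{F1, F2, F4}: service 136 + fixed 23 = 159
{F2}: service 152 + fixed 11 = 163
{F1, F2, F3, F4}: service 136 + fixed 35 = 171
No other subset beats 153.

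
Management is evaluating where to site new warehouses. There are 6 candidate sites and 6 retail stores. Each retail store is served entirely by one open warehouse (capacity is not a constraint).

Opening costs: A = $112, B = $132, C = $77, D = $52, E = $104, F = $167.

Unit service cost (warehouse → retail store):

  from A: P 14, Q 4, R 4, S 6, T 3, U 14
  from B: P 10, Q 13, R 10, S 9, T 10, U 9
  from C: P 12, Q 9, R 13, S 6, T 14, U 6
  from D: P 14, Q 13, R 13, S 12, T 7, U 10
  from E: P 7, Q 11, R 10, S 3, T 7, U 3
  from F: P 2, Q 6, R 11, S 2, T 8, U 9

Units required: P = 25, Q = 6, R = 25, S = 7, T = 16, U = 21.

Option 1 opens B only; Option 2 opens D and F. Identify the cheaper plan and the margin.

Option 1: {B}: P→B 10·25=250, Q→B 13·6=78, R→B 10·25=250, S→B 9·7=63, T→B 10·16=160, U→B 9·21=189. Service 990; fixed 132; total 1122.
Option 2: {D, F}: P→F 2·25=50, Q→F 6·6=36, R→F 11·25=275, S→F 2·7=14, T→D 7·16=112, U→F 9·21=189. Service 676; fixed 219; total 895.
Difference: |1122 − 895| = 227.

Option 2 is cheaper by 227.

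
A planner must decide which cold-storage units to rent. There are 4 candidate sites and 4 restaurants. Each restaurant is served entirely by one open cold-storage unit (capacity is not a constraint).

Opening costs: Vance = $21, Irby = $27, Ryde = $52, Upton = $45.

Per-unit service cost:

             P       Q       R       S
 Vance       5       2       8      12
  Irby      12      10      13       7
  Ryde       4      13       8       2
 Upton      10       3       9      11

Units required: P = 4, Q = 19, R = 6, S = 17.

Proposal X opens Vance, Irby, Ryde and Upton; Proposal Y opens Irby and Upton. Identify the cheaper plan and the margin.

Proposal X is cheaper by 61.

Proposal X: {Vance, Irby, Ryde, Upton}: P→Ryde 4·4=16, Q→Vance 2·19=38, R→Vance 8·6=48, S→Ryde 2·17=34. Service 136; fixed 145; total 281.
Proposal Y: {Irby, Upton}: P→Upton 10·4=40, Q→Upton 3·19=57, R→Upton 9·6=54, S→Irby 7·17=119. Service 270; fixed 72; total 342.
Difference: |281 − 342| = 61.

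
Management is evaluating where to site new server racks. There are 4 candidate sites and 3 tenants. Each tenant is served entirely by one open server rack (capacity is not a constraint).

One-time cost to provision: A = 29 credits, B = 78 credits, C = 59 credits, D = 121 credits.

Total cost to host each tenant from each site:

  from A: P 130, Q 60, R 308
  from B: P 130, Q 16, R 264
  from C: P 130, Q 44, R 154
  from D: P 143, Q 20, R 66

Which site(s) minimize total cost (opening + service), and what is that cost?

Open D only; minimum total cost 350.

For any fixed open set, each tenant goes to its cheapest open site; total = fixed + service.
{D}: P→D 143, Q→D 20, R→D 66. Service 229; fixed 121; total 350.
{A, D}: P→A 130, Q→D 20, R→D 66. Service 216; fixed 150; total 366.
{C}: service 328 + fixed 59 = 387
{A, B, C, D}: P→A 130, Q→B 16, R→D 66. Service 212; fixed 287; total 499.
No other subset beats 350.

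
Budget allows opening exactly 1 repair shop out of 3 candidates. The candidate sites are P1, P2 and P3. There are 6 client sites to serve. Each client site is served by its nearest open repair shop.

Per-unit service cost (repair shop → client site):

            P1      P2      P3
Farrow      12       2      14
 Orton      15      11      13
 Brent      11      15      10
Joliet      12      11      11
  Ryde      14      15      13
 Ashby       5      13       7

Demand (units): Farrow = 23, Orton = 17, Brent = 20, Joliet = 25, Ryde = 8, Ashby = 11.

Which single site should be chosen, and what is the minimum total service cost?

With exactly 1 open, each client site uses its cheapest among the chosen.
{P2}: Farrow→P2 2·23=46, Orton→P2 11·17=187, Brent→P2 15·20=300, Joliet→P2 11·25=275, Ryde→P2 15·8=120, Ashby→P2 13·11=143. Service cost 1071.
{P3}: service cost 1199
{P1}: service cost 1218
Among all 3 size-1 choices, {P2} is lowest.

Choose P2 only; total service cost 1071.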